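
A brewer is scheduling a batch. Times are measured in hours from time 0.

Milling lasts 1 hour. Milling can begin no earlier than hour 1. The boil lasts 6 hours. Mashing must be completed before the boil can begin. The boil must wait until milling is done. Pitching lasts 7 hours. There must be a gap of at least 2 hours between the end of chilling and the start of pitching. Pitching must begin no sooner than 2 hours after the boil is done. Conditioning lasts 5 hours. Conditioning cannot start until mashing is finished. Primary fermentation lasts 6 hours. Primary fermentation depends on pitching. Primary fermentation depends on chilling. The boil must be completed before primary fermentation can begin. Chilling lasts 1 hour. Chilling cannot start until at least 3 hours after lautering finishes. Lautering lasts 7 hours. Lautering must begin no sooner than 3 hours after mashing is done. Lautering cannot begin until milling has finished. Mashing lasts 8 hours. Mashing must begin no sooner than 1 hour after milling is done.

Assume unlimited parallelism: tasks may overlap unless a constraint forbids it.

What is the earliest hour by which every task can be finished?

40

After its own release at hour 1, milling can start at hour 1 and finishes at hour 2.
Mashing waits on milling (finishes hour 2, plus 1-hour gap → hour 3), so it starts at hour 3 and finishes at 3 + 8 = hour 11.
After mashing (finishes hour 11), conditioning can start at hour 11 and finishes at hour 16.
The boil needs all of mashing (finishes hour 11); milling (finishes hour 2). That puts its earliest start at hour 11; it finishes at 11 + 6 = hour 17.
Lautering needs all of mashing (finishes hour 11, plus 3-hour gap → hour 14); milling (finishes hour 2). That puts its earliest start at hour 14; it finishes at 14 + 7 = hour 21.
After lautering (finishes hour 21, plus 3-hour gap → hour 24), chilling can start at hour 24 and finishes at hour 25.
For pitching: chilling (finishes hour 25, plus 2-hour gap → hour 27); the boil (finishes hour 17, plus 2-hour gap → hour 19). Taking the maximum gives a start of hour 27, and it finishes at 27 + 7 = hour 34.
Primary fermentation has to wait for pitching (finishes hour 34); chilling (finishes hour 25); the boil (finishes hour 17). The latest of these is hour 34, so primary fermentation runs hour 34 to 34 + 6 = hour 40.
All tasks are finished once the last one completes. Finish times: Milling at 2, Mashing at 11, Lautering at 21, The boil at 17, Chilling at 25, Pitching at 34, Primary fermentation at 40, Conditioning at 16. The latest is hour 40.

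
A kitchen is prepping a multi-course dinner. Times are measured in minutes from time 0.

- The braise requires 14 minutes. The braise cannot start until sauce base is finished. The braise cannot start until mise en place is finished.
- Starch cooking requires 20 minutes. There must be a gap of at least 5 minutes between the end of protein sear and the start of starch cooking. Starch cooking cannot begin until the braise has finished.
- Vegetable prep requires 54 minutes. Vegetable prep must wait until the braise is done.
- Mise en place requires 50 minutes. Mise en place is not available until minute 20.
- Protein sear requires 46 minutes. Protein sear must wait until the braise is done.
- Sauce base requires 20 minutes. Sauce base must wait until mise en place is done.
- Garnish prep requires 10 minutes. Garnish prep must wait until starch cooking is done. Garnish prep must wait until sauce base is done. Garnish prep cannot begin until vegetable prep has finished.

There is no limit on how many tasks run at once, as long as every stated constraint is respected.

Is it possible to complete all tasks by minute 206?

Yes

Mise en place waits on its own release at minute 20, so it starts at minute 20 and finishes at 20 + 50 = minute 70.
Sauce base cannot begin until mise en place (finishes minute 70). It runs from minute 70 to 70 + 20 = minute 90.
The braise has to wait for sauce base (finishes minute 90); mise en place (finishes minute 70). The latest of these is minute 90, so the braise runs minute 90 to 90 + 14 = minute 104.
Vegetable prep waits on the braise (finishes minute 104), so it starts at minute 104 and finishes at 104 + 54 = minute 158.
Protein sear waits on the braise (finishes minute 104), so it starts at minute 104 and finishes at 104 + 46 = minute 150.
Starch cooking has to wait for protein sear (finishes minute 150, plus 5-minute gap → minute 155); the braise (finishes minute 104). The latest of these is minute 155, so starch cooking runs minute 155 to 155 + 20 = minute 175.
Garnish prep has to wait for starch cooking (finishes minute 175); sauce base (finishes minute 90); vegetable prep (finishes minute 158). The latest of these is minute 175, so garnish prep runs minute 175 to 175 + 10 = minute 185.
Every task is finished by minute 185, which is no later than the deadline of 206, so the schedule is feasible.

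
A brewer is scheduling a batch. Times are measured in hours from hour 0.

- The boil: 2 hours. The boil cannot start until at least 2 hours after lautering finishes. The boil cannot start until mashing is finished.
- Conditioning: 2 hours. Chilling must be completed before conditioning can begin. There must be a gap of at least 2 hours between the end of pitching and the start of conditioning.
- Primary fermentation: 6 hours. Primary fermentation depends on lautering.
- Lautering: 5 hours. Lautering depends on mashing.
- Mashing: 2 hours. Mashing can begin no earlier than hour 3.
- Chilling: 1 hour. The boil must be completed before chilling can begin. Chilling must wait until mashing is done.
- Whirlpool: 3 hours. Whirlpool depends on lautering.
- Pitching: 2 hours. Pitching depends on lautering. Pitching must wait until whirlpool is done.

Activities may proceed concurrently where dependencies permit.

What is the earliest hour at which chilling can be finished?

15

Mashing cannot begin until its own release at hour 3. It runs from hour 3 to 3 + 2 = hour 5.
After mashing (finishes hour 5), lautering can start at hour 5 and finishes at hour 10.
The boil has to wait for lautering (finishes hour 10, plus 2-hour gap → hour 12); mashing (finishes hour 5). The latest of these is hour 12, so the boil runs hour 12 to 12 + 2 = hour 14.
Chilling needs all of the boil (finishes hour 14); mashing (finishes hour 5). That puts its earliest start at hour 14; it finishes at 14 + 1 = hour 15.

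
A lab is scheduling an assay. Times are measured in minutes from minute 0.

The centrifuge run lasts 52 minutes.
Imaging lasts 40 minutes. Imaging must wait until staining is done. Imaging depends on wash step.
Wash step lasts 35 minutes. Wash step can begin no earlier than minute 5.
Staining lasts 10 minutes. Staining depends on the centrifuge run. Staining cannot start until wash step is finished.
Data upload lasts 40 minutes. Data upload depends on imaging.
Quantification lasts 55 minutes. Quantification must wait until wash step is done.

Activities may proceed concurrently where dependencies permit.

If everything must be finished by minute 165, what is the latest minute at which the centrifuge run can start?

23

To finish by minute 165, data upload (duration 40) must start no later than minute 125.
Imaging has to be done before data upload (must start by minute 125). That means finishing by minute 125, i.e. starting by 125 − 40 = minute 85.
Since imaging (must start by minute 85) depends on it, staining must finish by minute 85. Backing off its 10-minute duration gives a latest start of minute 75.
The centrifuge run must finish before staining (must start by minute 75). With a 52-minute duration, the centrifuge run must start by 75 − 52 = minute 23.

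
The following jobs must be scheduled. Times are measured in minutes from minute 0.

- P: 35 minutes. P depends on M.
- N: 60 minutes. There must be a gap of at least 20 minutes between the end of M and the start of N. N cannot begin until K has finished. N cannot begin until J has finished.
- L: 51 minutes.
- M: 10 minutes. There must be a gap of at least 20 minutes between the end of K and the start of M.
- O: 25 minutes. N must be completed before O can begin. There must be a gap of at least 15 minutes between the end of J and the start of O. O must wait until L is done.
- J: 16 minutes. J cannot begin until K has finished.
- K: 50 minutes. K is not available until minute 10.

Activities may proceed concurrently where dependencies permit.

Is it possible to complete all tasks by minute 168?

L has no prerequisites, so it starts at minute 0 and finishes at minute 51.
K cannot begin until its own release at minute 10. It runs from minute 10 to 10 + 50 = minute 60.
M cannot begin until K (finishes minute 60, plus 20-minute gap → minute 80). It runs from minute 80 to 80 + 10 = minute 90.
After M (finishes minute 90), P can start at minute 90 and finishes at minute 125.
J waits on K (finishes minute 60), so it starts at minute 60 and finishes at 60 + 16 = minute 76.
N needs all of M (finishes minute 90, plus 20-minute gap → minute 110); K (finishes minute 60); J (finishes minute 76). That puts its earliest start at minute 110; it finishes at 110 + 60 = minute 170.
O cannot start until N (finishes minute 170); J (finishes minute 76, plus 15-minute gap → minute 91); L (finishes minute 51). The controlling bound is minute 170, so O finishes at 170 + 25 = minute 195.
The earliest everything can be done is minute 195, which is after the deadline of 168, so it is not possible.

No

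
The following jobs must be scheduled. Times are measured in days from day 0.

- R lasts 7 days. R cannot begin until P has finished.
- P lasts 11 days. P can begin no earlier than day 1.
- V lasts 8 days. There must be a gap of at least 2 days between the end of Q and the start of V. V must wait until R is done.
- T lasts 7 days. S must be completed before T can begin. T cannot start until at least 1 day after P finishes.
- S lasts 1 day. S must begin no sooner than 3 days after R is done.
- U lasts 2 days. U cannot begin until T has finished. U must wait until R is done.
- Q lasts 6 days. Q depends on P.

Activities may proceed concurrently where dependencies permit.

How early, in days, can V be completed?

P waits on its own release at day 1, so it starts at day 1 and finishes at 1 + 11 = day 12.
R cannot begin until P (finishes day 12). It runs from day 12 to 12 + 7 = day 19.
After P (finishes day 12), Q can start at day 12 and finishes at day 18.
V has to wait for Q (finishes day 18, plus 2-day gap → day 20); R (finishes day 19). The latest of these is day 20, so V runs day 20 to 20 + 8 = day 28.

28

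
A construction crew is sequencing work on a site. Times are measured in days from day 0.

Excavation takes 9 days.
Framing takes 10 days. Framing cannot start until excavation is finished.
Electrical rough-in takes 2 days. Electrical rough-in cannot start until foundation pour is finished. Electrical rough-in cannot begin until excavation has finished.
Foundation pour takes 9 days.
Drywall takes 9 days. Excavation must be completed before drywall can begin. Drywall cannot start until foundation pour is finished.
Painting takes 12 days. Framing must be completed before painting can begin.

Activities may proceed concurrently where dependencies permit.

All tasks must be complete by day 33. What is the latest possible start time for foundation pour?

To finish by day 33, electrical rough-in (duration 2) must start no later than day 31.
Nothing follows drywall; the deadline of day 33 is its only limit. It must start by 33 − 9 = day 24.
For foundation pour: electrical rough-in (must start by day 31); drywall (must start by day 24). The most restrictive is day 24; with a 9-day duration, foundation pour must start by day 15.

15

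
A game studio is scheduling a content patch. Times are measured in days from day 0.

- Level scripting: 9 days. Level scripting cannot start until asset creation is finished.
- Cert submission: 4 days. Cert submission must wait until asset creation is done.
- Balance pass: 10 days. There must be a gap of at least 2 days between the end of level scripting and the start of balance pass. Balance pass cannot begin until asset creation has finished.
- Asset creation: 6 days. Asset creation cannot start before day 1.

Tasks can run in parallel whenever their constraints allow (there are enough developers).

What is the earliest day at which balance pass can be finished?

28

After its own release at day 1, asset creation can start at day 1 and finishes at day 7.
Level scripting waits on asset creation (finishes day 7), so it starts at day 7 and finishes at 7 + 9 = day 16.
Balance pass cannot start until level scripting (finishes day 16, plus 2-day gap → day 18); asset creation (finishes day 7). The controlling bound is day 18, so balance pass finishes at 18 + 10 = day 28.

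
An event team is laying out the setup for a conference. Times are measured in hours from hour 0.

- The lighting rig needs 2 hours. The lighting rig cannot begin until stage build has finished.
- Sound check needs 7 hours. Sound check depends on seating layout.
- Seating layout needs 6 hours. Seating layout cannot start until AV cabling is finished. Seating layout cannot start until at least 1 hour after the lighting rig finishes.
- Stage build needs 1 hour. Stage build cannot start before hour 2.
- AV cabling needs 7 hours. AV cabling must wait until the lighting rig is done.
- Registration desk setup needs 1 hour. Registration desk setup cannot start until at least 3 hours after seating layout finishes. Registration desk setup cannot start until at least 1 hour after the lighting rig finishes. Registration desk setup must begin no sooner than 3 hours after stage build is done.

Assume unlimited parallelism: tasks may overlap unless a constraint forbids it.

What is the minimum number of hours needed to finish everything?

25

Stage build cannot begin until its own release at hour 2. It runs from hour 2 to 2 + 1 = hour 3.
The lighting rig cannot begin until stage build (finishes hour 3). It runs from hour 3 to 3 + 2 = hour 5.
AV cabling cannot begin until the lighting rig (finishes hour 5). It runs from hour 5 to 5 + 7 = hour 12.
Seating layout cannot start until AV cabling (finishes hour 12); the lighting rig (finishes hour 5, plus 1-hour gap → hour 6). The controlling bound is hour 12, so seating layout finishes at 12 + 6 = hour 18.
Sound check waits on seating layout (finishes hour 18), so it starts at hour 18 and finishes at 18 + 7 = hour 25.
Registration desk setup has to wait for seating layout (finishes hour 18, plus 3-hour gap → hour 21); the lighting rig (finishes hour 5, plus 1-hour gap → hour 6); stage build (finishes hour 3, plus 3-hour gap → hour 6). The latest of these is hour 21, so registration desk setup runs hour 21 to 21 + 1 = hour 22.
All tasks are finished once the last one completes. Finish times: Stage build at 3, The lighting rig at 5, AV cabling at 12, Seating layout at 18, Registration desk setup at 22, Sound check at 25. The latest is hour 25.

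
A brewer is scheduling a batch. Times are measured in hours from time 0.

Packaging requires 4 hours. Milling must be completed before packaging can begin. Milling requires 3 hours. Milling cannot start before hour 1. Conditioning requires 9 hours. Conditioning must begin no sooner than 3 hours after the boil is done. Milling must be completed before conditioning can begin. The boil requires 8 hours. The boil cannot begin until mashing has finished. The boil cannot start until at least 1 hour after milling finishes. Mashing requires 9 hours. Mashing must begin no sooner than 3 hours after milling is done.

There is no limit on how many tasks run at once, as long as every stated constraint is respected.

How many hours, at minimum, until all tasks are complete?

36

After its own release at hour 1, milling can start at hour 1 and finishes at hour 4.
After milling (finishes hour 4), packaging can start at hour 4 and finishes at hour 8.
Mashing cannot begin until milling (finishes hour 4, plus 3-hour gap → hour 7). It runs from hour 7 to 7 + 9 = hour 16.
The boil has to wait for mashing (finishes hour 16); milling (finishes hour 4, plus 1-hour gap → hour 5). The latest of these is hour 16, so the boil runs hour 16 to 16 + 8 = hour 24.
Conditioning has to wait for the boil (finishes hour 24, plus 3-hour gap → hour 27); milling (finishes hour 4). The latest of these is hour 27, so conditioning runs hour 27 to 27 + 9 = hour 36.
All tasks are finished once the last one completes. Finish times: Milling at 4, Mashing at 16, The boil at 24, Conditioning at 36, Packaging at 8. The latest is hour 36.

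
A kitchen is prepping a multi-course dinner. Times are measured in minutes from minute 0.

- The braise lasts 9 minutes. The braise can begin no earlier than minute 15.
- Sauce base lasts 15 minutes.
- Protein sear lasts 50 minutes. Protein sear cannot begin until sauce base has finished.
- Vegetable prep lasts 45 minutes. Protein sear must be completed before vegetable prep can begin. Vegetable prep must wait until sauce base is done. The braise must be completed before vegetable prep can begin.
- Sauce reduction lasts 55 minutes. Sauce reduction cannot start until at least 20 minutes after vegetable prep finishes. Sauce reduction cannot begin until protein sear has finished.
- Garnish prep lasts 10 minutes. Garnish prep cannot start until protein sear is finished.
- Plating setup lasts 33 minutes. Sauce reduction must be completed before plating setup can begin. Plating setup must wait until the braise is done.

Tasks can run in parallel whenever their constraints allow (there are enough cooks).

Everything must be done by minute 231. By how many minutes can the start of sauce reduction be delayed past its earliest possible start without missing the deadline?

13

The braise cannot begin until its own release at minute 15. It runs from minute 15 to 15 + 9 = minute 24.
Sauce base has no prerequisites, so it starts at minute 0 and finishes at minute 15.
After sauce base (finishes minute 15), protein sear can start at minute 15 and finishes at minute 65.
Vegetable prep has to wait for protein sear (finishes minute 65); sauce base (finishes minute 15); the braise (finishes minute 24). The latest of these is minute 65, so vegetable prep runs minute 65 to 65 + 45 = minute 110.
Sauce reduction cannot start until vegetable prep (finishes minute 110, plus 20-minute gap → minute 130); protein sear (finishes minute 65). The controlling bound is minute 130, so sauce reduction finishes at 130 + 55 = minute 185.

Working backward from the deadline:
Plating setup must finish by minute 231; it takes 33 minutes, so it must start by 231 − 33 = minute 198.
Sauce reduction must finish before plating setup (must start by minute 198). With a 55-minute duration, sauce reduction must start by 198 − 55 = minute 143.
So sauce reduction can start as early as minute 130 and as late as minute 143, giving 143 − 130 = 13 minutes of slack.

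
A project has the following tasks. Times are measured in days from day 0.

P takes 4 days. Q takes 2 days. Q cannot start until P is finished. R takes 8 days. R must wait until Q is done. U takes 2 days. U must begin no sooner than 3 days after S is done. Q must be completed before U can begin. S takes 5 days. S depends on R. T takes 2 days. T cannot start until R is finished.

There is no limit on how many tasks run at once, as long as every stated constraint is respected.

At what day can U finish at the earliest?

24

P has no prerequisites, so it starts at day 0 and finishes at day 4.
After P (finishes day 4), Q can start at day 4 and finishes at day 6.
R cannot begin until Q (finishes day 6). It runs from day 6 to 6 + 8 = day 14.
After R (finishes day 14), S can start at day 14 and finishes at day 19.
For U: S (finishes day 19, plus 3-day gap → day 22); Q (finishes day 6). Taking the maximum gives a start of day 22, and it finishes at 22 + 2 = day 24.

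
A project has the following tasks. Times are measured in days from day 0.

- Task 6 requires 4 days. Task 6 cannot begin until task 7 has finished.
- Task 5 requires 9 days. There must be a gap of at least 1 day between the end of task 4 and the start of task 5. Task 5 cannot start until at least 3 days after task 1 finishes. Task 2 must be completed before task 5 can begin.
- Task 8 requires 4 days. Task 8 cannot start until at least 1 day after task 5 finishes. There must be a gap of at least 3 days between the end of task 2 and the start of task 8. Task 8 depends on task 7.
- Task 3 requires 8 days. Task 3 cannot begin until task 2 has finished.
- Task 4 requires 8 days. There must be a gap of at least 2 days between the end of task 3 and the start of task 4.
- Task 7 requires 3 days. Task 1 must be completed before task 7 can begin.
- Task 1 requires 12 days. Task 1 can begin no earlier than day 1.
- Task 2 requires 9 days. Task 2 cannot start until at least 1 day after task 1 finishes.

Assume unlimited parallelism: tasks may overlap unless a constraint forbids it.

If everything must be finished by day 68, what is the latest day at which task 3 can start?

Nothing follows task 8; the deadline of day 68 is its only limit. It must start by 68 − 4 = day 64.
Task 5 must finish before task 8 (must start by day 64, minus 1-day gap → day 63). With a 9-day duration, task 5 must start by 63 − 9 = day 54.
Task 4 has to be done before task 5 (must start by day 54, minus 1-day gap → day 53). That means finishing by day 53, i.e. starting by 53 − 8 = day 45.
Task 3 has to be done before task 4 (must start by day 45, minus 2-day gap → day 43). That means finishing by day 43, i.e. starting by 43 − 8 = day 35.

35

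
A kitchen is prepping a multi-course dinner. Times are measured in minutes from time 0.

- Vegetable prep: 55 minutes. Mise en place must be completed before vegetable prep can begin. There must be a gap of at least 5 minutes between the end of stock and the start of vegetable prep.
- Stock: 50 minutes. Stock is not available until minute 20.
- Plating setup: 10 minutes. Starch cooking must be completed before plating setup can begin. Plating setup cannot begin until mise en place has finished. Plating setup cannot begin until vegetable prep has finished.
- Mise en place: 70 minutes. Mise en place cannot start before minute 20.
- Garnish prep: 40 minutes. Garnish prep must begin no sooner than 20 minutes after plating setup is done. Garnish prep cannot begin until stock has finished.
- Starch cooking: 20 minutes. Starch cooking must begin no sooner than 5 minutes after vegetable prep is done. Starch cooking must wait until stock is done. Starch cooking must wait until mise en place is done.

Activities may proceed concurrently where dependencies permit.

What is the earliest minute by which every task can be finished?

240

Stock waits on its own release at minute 20, so it starts at minute 20 and finishes at 20 + 50 = minute 70.
After its own release at minute 20, mise en place can start at minute 20 and finishes at minute 90.
Vegetable prep has to wait for mise en place (finishes minute 90); stock (finishes minute 70, plus 5-minute gap → minute 75). The latest of these is minute 90, so vegetable prep runs minute 90 to 90 + 55 = minute 145.
Starch cooking has to wait for vegetable prep (finishes minute 145, plus 5-minute gap → minute 150); stock (finishes minute 70); mise en place (finishes minute 90). The latest of these is minute 150, so starch cooking runs minute 150 to 150 + 20 = minute 170.
For plating setup: starch cooking (finishes minute 170); mise en place (finishes minute 90); vegetable prep (finishes minute 145). Taking the maximum gives a start of minute 170, and it finishes at 170 + 10 = minute 180.
For garnish prep: plating setup (finishes minute 180, plus 20-minute gap → minute 200); stock (finishes minute 70). Taking the maximum gives a start of minute 200, and it finishes at 200 + 40 = minute 240.
All tasks are finished once the last one completes. Finish times: Mise en place at 90, Stock at 70, Vegetable prep at 145, Starch cooking at 170, Plating setup at 180, Garnish prep at 240. The latest is minute 240.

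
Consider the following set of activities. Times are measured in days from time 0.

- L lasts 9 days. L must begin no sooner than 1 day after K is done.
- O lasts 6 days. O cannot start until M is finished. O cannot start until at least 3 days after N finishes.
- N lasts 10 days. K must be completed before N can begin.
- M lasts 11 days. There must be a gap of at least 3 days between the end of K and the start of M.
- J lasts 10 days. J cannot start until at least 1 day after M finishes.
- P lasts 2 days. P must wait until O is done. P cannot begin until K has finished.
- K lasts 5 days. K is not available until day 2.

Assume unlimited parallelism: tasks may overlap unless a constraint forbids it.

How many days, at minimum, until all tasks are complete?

K waits on its own release at day 2, so it starts at day 2 and finishes at 2 + 5 = day 7.
N waits on K (finishes day 7), so it starts at day 7 and finishes at 7 + 10 = day 17.
After K (finishes day 7, plus 3-day gap → day 10), M can start at day 10 and finishes at day 21.
O cannot start until M (finishes day 21); N (finishes day 17, plus 3-day gap → day 20). The controlling bound is day 21, so O finishes at 21 + 6 = day 27.
P has to wait for O (finishes day 27); K (finishes day 7). The latest of these is day 27, so P runs day 27 to 27 + 2 = day 29.
J waits on M (finishes day 21, plus 1-day gap → day 22), so it starts at day 22 and finishes at 22 + 10 = day 32.
L waits on K (finishes day 7, plus 1-day gap → day 8), so it starts at day 8 and finishes at 8 + 9 = day 17.
All tasks are finished once the last one completes. Finish times: J at 32, K at 7, L at 17, M at 21, N at 17, O at 27, P at 29. The latest is day 32.

32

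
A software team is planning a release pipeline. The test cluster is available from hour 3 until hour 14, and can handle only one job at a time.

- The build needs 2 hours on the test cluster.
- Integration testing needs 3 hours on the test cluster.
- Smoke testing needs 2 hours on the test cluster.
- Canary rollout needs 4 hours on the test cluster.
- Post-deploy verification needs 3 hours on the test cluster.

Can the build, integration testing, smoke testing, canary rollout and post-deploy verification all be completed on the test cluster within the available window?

The test cluster window is 14 − 3 = 11 hours.
Running back to back, the jobs need 2 + 3 + 2 + 4 + 3 = 14 hours on the test cluster.
Since 14 > 11, they cannot all fit.

No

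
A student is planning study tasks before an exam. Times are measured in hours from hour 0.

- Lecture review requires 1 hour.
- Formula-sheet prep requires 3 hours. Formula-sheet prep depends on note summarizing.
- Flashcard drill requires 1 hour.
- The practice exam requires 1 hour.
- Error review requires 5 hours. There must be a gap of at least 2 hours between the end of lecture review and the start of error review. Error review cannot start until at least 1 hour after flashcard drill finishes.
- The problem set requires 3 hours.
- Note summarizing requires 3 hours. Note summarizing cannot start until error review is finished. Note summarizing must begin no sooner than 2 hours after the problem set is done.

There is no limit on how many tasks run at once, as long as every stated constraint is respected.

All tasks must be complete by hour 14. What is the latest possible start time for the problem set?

To finish by hour 14, formula-sheet prep (duration 3) must start no later than hour 11.
Since formula-sheet prep (must start by hour 11) depends on it, note summarizing must finish by hour 11. Backing off its 3-hour duration gives a latest start of hour 8.
The problem set must finish before note summarizing (must start by hour 8, minus 2-hour gap → hour 6). With a 3-hour duration, the problem set must start by 6 − 3 = hour 3.

3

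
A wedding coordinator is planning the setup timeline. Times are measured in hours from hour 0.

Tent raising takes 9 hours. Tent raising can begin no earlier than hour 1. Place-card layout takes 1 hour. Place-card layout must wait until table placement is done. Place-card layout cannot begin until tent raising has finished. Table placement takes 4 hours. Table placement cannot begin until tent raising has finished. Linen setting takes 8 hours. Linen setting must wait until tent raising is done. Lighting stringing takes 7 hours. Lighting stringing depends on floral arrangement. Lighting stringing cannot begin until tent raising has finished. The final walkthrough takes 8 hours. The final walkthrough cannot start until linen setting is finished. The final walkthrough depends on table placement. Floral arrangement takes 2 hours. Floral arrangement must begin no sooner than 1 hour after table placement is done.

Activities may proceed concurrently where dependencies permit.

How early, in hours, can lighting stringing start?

17

Tent raising waits on its own release at hour 1, so it starts at hour 1 and finishes at 1 + 9 = hour 10.
Table placement cannot begin until tent raising (finishes hour 10). It runs from hour 10 to 10 + 4 = hour 14.
Floral arrangement cannot begin until table placement (finishes hour 14, plus 1-hour gap → hour 15). It runs from hour 15 to 15 + 2 = hour 17.
Lighting stringing waits on floral arrangement (finishes hour 17); tent raising (finishes hour 10). The latest of these is hour 17, which is the earliest lighting stringing can start.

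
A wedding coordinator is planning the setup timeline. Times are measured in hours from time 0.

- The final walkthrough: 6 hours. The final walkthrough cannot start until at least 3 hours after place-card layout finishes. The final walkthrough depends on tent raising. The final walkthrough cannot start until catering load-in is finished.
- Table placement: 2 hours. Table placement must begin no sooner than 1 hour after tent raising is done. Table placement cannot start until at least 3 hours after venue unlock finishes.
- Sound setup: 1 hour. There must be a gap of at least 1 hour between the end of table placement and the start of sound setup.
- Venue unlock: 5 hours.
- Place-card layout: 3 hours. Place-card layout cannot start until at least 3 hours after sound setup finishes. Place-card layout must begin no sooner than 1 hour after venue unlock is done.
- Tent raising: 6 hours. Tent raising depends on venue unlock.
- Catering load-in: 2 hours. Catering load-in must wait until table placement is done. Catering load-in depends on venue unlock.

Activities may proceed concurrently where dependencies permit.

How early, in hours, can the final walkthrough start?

25

Venue unlock has no prerequisites, so it starts at hour 0 and finishes at hour 5.
Tent raising cannot begin until venue unlock (finishes hour 5). It runs from hour 5 to 5 + 6 = hour 11.
For table placement: tent raising (finishes hour 11, plus 1-hour gap → hour 12); venue unlock (finishes hour 5, plus 3-hour gap → hour 8). Taking the maximum gives a start of hour 12, and it finishes at 12 + 2 = hour 14.
Catering load-in cannot start until table placement (finishes hour 14); venue unlock (finishes hour 5). The controlling bound is hour 14, so catering load-in finishes at 14 + 2 = hour 16.
Sound setup cannot begin until table placement (finishes hour 14, plus 1-hour gap → hour 15). It runs from hour 15 to 15 + 1 = hour 16.
Place-card layout cannot start until sound setup (finishes hour 16, plus 3-hour gap → hour 19); venue unlock (finishes hour 5, plus 1-hour gap → hour 6). The controlling bound is hour 19, so place-card layout finishes at 19 + 3 = hour 22.
The final walkthrough waits on place-card layout (finishes hour 22, plus 3-hour gap → hour 25); tent raising (finishes hour 11); catering load-in (finishes hour 16). The latest of these is hour 25, which is the earliest the final walkthrough can start.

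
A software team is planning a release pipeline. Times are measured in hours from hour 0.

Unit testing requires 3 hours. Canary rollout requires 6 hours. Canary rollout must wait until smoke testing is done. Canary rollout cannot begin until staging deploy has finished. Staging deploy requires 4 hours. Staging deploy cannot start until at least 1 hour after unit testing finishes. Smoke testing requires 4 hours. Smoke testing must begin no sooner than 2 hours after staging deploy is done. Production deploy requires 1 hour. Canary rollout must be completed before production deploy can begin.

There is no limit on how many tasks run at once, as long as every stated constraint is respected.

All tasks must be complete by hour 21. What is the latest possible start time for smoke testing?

10

Production deploy has no dependents, so it just needs to finish by hour 21. Starting by 21 − 1 = hour 20 achieves that.
Since production deploy (must start by hour 20) depends on it, canary rollout must finish by hour 20. Backing off its 6-hour duration gives a latest start of hour 14.
Since canary rollout (must start by hour 14) depends on it, smoke testing must finish by hour 14. Backing off its 4-hour duration gives a latest start of hour 10.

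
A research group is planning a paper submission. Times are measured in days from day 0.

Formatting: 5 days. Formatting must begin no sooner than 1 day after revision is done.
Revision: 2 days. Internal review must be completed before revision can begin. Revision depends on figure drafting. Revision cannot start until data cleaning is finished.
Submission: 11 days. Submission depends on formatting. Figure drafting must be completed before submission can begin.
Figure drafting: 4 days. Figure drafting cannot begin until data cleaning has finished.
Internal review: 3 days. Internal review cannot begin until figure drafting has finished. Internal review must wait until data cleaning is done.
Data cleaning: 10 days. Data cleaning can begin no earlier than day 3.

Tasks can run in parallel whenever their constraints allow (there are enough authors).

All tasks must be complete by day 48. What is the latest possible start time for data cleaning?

Nothing follows submission; the deadline of day 48 is its only limit. It must start by 48 − 11 = day 37.
Formatting feeds into submission (must start by day 37); so formatting must finish by day 37 and therefore start by day 32.
Revision has to be done before formatting (must start by day 32, minus 1-day gap → day 31). That means finishing by day 31, i.e. starting by 31 − 2 = day 29.
Since revision (must start by day 29) depends on it, internal review must finish by day 29. Backing off its 3-day duration gives a latest start of day 26.
Figure drafting must finish in time for internal review (must start by day 26); revision (must start by day 29); submission (must start by day 37). The tightest is day 26, so figure drafting must start by 26 − 4 = day 22.
Data cleaning feeds figure drafting (must start by day 22); internal review (must start by day 26); revision (must start by day 29). Taking the minimum, data cleaning must finish by day 22 and start by 22 − 10 = day 12.

12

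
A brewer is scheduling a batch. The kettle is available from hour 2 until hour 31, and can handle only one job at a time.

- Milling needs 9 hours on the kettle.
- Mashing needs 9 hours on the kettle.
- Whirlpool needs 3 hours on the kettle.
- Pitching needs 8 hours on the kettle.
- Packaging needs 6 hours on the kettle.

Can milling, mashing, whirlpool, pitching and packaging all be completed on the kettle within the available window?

The kettle window is 31 − 2 = 29 hours.
Running back to back, the jobs need 9 + 9 + 3 + 8 + 6 = 35 hours on the kettle.
Since 35 > 29, they cannot all fit.

No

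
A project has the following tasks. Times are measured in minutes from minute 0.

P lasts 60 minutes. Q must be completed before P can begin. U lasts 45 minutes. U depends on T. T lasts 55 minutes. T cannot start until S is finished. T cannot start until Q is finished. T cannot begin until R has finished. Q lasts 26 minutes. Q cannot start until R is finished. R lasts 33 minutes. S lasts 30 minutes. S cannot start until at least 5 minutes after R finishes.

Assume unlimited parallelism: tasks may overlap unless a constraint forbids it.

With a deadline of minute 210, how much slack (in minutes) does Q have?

R can start immediately at minute 0; it finishes at minute 33.
After R (finishes minute 33), Q can start at minute 33 and finishes at minute 59.

Working backward from the deadline:
Nothing follows P; the deadline of minute 210 is its only limit. It must start by 210 − 60 = minute 150.
U has no dependents, so it just needs to finish by minute 210. Starting by 210 − 45 = minute 165 achieves that.
T feeds into U (must start by minute 165); so T must finish by minute 165 and therefore start by minute 110.
Q has several dependents: P (must start by minute 150); T (must start by minute 110). The earliest of those limits is minute 110, so Q must start by 110 − 26 = minute 84.
So Q can start as early as minute 33 and as late as minute 84, giving 84 − 33 = 51 minutes of slack.

51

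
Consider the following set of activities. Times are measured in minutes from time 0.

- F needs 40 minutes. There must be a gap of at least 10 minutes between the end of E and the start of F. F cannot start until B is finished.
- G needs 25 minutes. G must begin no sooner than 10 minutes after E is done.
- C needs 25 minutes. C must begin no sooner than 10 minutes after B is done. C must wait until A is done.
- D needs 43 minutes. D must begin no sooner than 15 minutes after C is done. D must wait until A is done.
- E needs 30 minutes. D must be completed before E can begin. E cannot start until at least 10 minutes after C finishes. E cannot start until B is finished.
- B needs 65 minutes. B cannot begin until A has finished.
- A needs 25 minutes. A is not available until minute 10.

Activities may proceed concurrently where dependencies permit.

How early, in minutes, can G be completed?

258

A cannot begin until its own release at minute 10. It runs from minute 10 to 10 + 25 = minute 35.
After A (finishes minute 35), B can start at minute 35 and finishes at minute 100.
C needs all of B (finishes minute 100, plus 10-minute gap → minute 110); A (finishes minute 35). That puts its earliest start at minute 110; it finishes at 110 + 25 = minute 135.
D cannot start until C (finishes minute 135, plus 15-minute gap → minute 150); A (finishes minute 35). The controlling bound is minute 150, so D finishes at 150 + 43 = minute 193.
E needs all of D (finishes minute 193); C (finishes minute 135, plus 10-minute gap → minute 145); B (finishes minute 100). That puts its earliest start at minute 193; it finishes at 193 + 30 = minute 223.
After E (finishes minute 223, plus 10-minute gap → minute 233), G can start at minute 233 and finishes at minute 258.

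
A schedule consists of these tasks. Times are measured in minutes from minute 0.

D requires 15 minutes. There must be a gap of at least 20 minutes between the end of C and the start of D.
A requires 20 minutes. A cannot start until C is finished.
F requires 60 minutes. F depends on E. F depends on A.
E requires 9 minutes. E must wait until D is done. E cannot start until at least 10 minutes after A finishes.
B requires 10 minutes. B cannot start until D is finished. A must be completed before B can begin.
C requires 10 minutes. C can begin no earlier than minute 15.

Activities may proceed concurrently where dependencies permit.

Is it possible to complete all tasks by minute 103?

C cannot begin until its own release at minute 15. It runs from minute 15 to 15 + 10 = minute 25.
D cannot begin until C (finishes minute 25, plus 20-minute gap → minute 45). It runs from minute 45 to 45 + 15 = minute 60.
After C (finishes minute 25), A can start at minute 25 and finishes at minute 45.
E cannot start until D (finishes minute 60); A (finishes minute 45, plus 10-minute gap → minute 55). The controlling bound is minute 60, so E finishes at 60 + 9 = minute 69.
F cannot start until E (finishes minute 69); A (finishes minute 45). The controlling bound is minute 69, so F finishes at 69 + 60 = minute 129.
For B: D (finishes minute 60); A (finishes minute 45). Taking the maximum gives a start of minute 60, and it finishes at 60 + 10 = minute 70.
The earliest everything can be done is minute 129, which is after the deadline of 103, so it is not possible.

No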